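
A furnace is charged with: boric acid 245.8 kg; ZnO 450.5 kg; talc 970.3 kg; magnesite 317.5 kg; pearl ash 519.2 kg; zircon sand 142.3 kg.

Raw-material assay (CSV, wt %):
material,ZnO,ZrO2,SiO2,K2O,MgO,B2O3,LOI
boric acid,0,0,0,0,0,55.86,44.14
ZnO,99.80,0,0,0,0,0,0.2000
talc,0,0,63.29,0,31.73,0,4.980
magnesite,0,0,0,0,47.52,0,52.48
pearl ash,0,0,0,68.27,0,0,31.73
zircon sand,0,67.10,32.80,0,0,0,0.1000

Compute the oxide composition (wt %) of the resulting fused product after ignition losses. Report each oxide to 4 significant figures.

Glass mass = 2156 kg (batch 2646 − LOI 489.2).
Composition: ZnO 20.85%, ZrO2 4.428%, SiO2 30.64%, K2O 16.44%, MgO 21.27%, B2O3 6.367%

Each numeric step runs at full precision at every stage; in-progress results appear (rounded to four significant digits) in the printout — each reported figure takes just one rounding. Derived quantities are recomputed from the batch weights at 2156 kg of glass in full precision (LOI, the yield, totals, glass mass, six oxide percentages) exactly as shown in the problem or answer text.
Oxide masses out of the charge:
  ZnO: 450.5·0.9980 = 449.6 kg
  ZrO2: 142.3·0.6710 = 95.48 kg
  SiO2: 970.3·0.6329 + 142.3·0.3280 = 660.8 kg
  K2O: 519.2·0.6827 = 354.5 kg
  MgO: 970.3·0.3173 + 317.5·0.4752 = 458.8 kg
  B2O3: 245.8·0.5586 = 137.3 kg
LOI: 245.8·0.4414 + 450.5·0.002000 + 970.3·0.04980 + 317.5·0.5248 + 519.2·0.3173 + 142.3·0.001000 = 489.2 kg
batch − LOI leaves glass = 2646 − 489.2 = 2156 kg (consistent with Σ oxide mass)
oxide / glass × 100 gives the wt %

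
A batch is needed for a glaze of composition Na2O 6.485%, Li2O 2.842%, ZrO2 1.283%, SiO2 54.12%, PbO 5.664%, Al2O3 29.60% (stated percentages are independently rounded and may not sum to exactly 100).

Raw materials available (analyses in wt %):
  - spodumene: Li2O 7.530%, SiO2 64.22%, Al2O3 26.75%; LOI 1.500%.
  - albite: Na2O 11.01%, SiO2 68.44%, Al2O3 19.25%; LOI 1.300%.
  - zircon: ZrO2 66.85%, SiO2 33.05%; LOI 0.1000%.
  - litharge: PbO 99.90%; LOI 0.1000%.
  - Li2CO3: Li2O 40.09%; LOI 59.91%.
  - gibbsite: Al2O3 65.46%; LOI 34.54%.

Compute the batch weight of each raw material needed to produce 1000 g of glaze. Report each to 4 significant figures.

Batch per 1000 g glaze:
  spodumene: 205.1 g
  albite: 589.0 g
  zircon: 19.19 g
  litharge: 56.70 g
  Li2CO3: 32.36 g
  gibbsite: 195.1 g
Total batch = 1097 g; LOI loss = 97.58 g; yield = 91.11%

Each numeric step holds full precision at every stage. The intermediate values are displayed with 4-significant-figure rounding across the worked steps. Every reported figure is rounded once only; the derived quantities, including six oxide percentages, net glass mass, yield, LOI, totals, are recomputed from the weighed amounts at 1000 g of glass at exact precision as they appear in the problem or the answer.
Per-oxide target masses for 1000 g glaze:
  Na2O: 6.485% × 1000 = 64.85 g
  Li2O: 2.842% × 1000 = 28.42 g
  ZrO2: 1.283% × 1000 = 12.83 g
  SiO2: 54.12% × 1000 = 541.2 g
  PbO: 5.664% × 1000 = 56.64 g
  Al2O3: 29.60% × 1000 = 296.0 g
Balance tally, oxide-wise, given the weights on record, against the basis in use (delivered sums recover each target within answer rounding):
  Na2O: 589.0·0.1101 = 64.85 g (target 64.85 g)
  Li2O: 205.1·0.07530 + 32.36·0.4009 = 28.42 g (target 28.42 g)
  ZrO2: 19.19·0.6685 = 12.83 g (target 12.83 g)
  SiO2: 205.1·0.6422 + 589.0·0.6844 + 19.19·0.3305 = 541.2 g (target 541.2 g)
  PbO: 56.70·0.9990 = 56.64 g (target 56.64 g)
  Al2O3: 205.1·0.2675 + 589.0·0.1925 + 195.1·0.6546 = 296.0 g (target 296.0 g)
Mass balance on the glass: batch Σ − ignition loss = 999.9 g (targets for the oxides total 999.9 g; versus the stated basis of 1000 g — a pure rounding effect).
Total batch = Σ batch = 1097 g; the LOI term Σ batch·LOI equals 97.58 g; yield: glass divided by total = 91.11%.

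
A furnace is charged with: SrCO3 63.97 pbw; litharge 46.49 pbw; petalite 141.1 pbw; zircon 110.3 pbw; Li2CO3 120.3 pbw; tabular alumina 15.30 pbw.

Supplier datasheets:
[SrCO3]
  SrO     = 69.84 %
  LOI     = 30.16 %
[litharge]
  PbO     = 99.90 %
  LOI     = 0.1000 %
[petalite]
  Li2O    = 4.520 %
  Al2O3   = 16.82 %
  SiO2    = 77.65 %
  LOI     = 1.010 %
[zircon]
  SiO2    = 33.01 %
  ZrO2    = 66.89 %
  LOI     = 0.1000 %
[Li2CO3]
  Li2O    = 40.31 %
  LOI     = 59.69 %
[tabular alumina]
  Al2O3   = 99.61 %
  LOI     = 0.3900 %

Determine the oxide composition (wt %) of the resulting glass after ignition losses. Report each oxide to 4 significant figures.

Glass mass = 404.7 pbw (batch 497.5 − LOI 92.74).
Composition: Li2O 13.56%, SrO 11.04%, Al2O3 9.630%, SiO2 36.07%, PbO 11.48%, ZrO2 18.23%

The whole derivation carries exact precision from first step to last. Mid-chain values are rounded to four significant digits wherever printed; a single rounding produces each reported result. Derived quantities, which include the yield, totals, net glass mass, ignition loss, the six compositions, are carried in full float precision, as quoted within the question or the answer, from the weighed amounts for 404.7 pbw of glass.
Delivered oxide masses:
  Li2O: 141.1·0.04520 + 120.3·0.4031 = 54.87 pbw
  SrO: 63.97·0.6984 = 44.68 pbw
  Al2O3: 141.1·0.1682 + 15.30·0.9961 = 38.97 pbw
  SiO2: 141.1·0.7765 + 110.3·0.3301 = 146.0 pbw
  PbO: 46.49·0.9990 = 46.44 pbw
  ZrO2: 110.3·0.6689 = 73.78 pbw
LOI: 63.97·0.3016 + 46.49·0.001000 + 141.1·0.01010 + 110.3·0.001000 + 120.3·0.5969 + 15.30·0.003900 = 92.74 pbw
Glass mass = batch − LOI = 497.5 − 92.74 = 404.7 pbw (the oxide masses sum to this)
percent share: oxide ÷ glass, ×100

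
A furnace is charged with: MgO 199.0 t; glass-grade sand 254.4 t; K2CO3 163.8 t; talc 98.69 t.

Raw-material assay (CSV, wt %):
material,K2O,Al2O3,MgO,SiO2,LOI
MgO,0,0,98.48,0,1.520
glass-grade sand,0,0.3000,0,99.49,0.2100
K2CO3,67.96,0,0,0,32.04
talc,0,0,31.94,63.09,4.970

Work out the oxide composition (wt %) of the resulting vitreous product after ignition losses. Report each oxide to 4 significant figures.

All internal work holds full float precision all the way through. Mid-chain values are printed, rounded to 4 significant digits, between the steps. Every reported value is rounded only once; derived quantities are re-derived from the batch weights per 654.9 t of glass in exact precision (net glass mass, the four compositions, totals, yield, ignition loss) as set out in the problem or answer text.
Mass of each oxide from the mix:
  K2O: 163.8·0.6796 = 111.3 t
  Al2O3: 254.4·0.003000 = 0.7632 t
  MgO: 199.0·0.9848 + 98.69·0.3194 = 227.5 t
  SiO2: 254.4·0.9949 + 98.69·0.6309 = 315.4 t
LOI: 199.0·0.01520 + 254.4·0.002100 + 163.8·0.3204 + 98.69·0.04970 = 60.95 t
Resulting glass, batch − LOI: 715.9 − 60.95 = 654.9 t (the oxide masses sum to this)
each oxide over glass, ×100, is wt %

Glass mass = 654.9 t (batch 715.9 − LOI 60.95).
Composition: K2O 17.00%, Al2O3 0.1165%, MgO 34.74%, SiO2 48.15%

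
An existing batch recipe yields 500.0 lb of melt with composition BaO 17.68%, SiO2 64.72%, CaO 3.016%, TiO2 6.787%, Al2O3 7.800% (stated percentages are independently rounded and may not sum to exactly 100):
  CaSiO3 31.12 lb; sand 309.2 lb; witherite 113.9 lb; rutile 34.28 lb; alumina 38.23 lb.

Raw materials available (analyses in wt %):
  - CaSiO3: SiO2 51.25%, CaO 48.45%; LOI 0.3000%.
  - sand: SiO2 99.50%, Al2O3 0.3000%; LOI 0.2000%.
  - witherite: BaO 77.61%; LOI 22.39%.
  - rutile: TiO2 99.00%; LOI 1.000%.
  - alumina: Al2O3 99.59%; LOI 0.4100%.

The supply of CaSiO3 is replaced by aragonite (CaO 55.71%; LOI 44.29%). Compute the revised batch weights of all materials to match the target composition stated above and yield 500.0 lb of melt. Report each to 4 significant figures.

Mid-chain values are shown with 4-significant-digit rounding on the page — full precision is carried from first step to last — a single rounding completes each reported figure; all derived quantities, including the yield, ignition loss, the totals, glass mass, five oxide percentages, are carried using the weight values on 500.0 lb of glass in exact precision as written in problem or answer.
The oxide mass targets at 500.0 lb melt:
  BaO: 17.68% × 500.0 = 88.40 lb
  SiO2: 64.72% × 500.0 = 323.6 lb
  CaO: 3.016% × 500.0 = 15.08 lb
  TiO2: 6.787% × 500.0 = 33.94 lb
  Al2O3: 7.800% × 500.0 = 39.00 lb
Per-oxide balance check working from each reported weight, per the basis as stated (delivered sums recover each target once rounding is allowed for):
  BaO: 113.9·0.7761 = 88.40 lb (target 88.40 lb)
  SiO2: 325.2·0.9950 = 323.6 lb (target 323.6 lb)
  CaO: 27.07·0.5571 = 15.08 lb (target 15.08 lb)
  TiO2: 34.28·0.9900 = 33.94 lb (target 33.94 lb)
  Al2O3: 325.2·0.003000 + 38.18·0.9959 = 39.00 lb (target 39.00 lb)
Glass-mass sanity pass: batch total minus LOI = 500.0 lb (the targets, summed, come to 500.0 lb; stated basis 500.0 lb — differing by rounding only).
Batch total: Σ batch = 538.6 lb; the LOI term Σ batch·LOI equals 38.64 lb; yield = glass ÷ total batch = 92.83%.

Revised batch per 500.0 lb melt:
  aragonite: 27.07 lb
  sand: 325.2 lb
  witherite: 113.9 lb
  rutile: 34.28 lb
  alumina: 38.18 lb
Total batch = 538.6 lb; LOI loss = 38.64 lb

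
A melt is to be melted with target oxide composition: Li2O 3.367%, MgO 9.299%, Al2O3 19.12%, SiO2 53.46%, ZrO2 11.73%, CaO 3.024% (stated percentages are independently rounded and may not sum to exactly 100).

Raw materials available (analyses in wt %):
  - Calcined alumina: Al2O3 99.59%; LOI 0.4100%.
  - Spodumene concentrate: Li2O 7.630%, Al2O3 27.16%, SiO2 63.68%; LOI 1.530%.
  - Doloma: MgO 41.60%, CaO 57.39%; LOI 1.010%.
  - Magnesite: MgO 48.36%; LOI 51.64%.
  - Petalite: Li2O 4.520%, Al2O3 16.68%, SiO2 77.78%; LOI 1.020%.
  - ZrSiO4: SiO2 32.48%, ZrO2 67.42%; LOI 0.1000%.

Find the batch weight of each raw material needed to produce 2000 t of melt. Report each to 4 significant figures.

Batch per 2000 t melt:
  Calcined alumina: 137.4 t
  Spodumene concentrate: 299.6 t
  Doloma: 105.4 t
  Magnesite: 293.9 t
  Petalite: 984.0 t
  ZrSiO4: 348.0 t
Total batch = 2168 t; LOI loss = 168.4 t; yield = 92.24%

All arithmetic keeps full precision end to end. Mid-chain values are printed, with 4-significant-digit rounding, within the worked lines — each reported value takes a single rounding — the derived quantities (yield, ignition loss, the totals, the six compositions, net glass mass) are re-derived from the weighed amounts on 2000 t of glass at full precision, as quoted within question or answer.
Target oxide masses per 2000 t melt:
  Li2O: 3.367% × 2000 = 67.34 t
  MgO: 9.299% × 2000 = 186.0 t
  Al2O3: 19.12% × 2000 = 382.4 t
  SiO2: 53.46% × 2000 = 1069 t
  ZrO2: 11.73% × 2000 = 234.6 t
  CaO: 3.024% × 2000 = 60.48 t
Sums-versus-targets review with the batch weights as given, on the stated basis (target by target, the sums agree within answer rounding):
  Li2O: 299.6·0.07630 + 984.0·0.04520 = 67.34 t (target 67.34 t)
  MgO: 105.4·0.4160 + 293.9·0.4836 = 186.0 t (target 186.0 t)
  Al2O3: 137.4·0.9959 + 299.6·0.2716 + 984.0·0.1668 = 382.3 t (target 382.4 t)
  SiO2: 299.6·0.6368 + 984.0·0.7778 + 348.0·0.3248 = 1069 t (target 1069 t)
  ZrO2: 348.0·0.6742 = 234.6 t (target 234.6 t)
  CaO: 105.4·0.5739 = 60.49 t (target 60.48 t)
Auditing the glass mass value: total batch − LOI = 2000 t (the Σ of target masses is 2000 t; stated basis 2000 t — gaps are rounding artifacts).
Batch grand total — Σ batch = 2168 t; LOI removed, Σ of batch·LOI: 168.4 t; yield, glass over the total, = 92.24%.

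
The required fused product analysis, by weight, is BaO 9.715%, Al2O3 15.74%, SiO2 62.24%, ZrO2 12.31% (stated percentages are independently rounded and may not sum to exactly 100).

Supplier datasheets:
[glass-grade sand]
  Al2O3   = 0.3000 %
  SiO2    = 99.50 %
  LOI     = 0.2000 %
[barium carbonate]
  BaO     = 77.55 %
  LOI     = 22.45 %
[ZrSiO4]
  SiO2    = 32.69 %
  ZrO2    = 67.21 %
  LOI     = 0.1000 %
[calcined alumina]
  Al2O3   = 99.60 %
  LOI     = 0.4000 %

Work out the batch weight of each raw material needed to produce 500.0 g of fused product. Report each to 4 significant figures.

Batch per 500.0 g fused product:
  glass-grade sand: 282.7 g
  barium carbonate: 62.64 g
  ZrSiO4: 91.58 g
  calcined alumina: 78.16 g
Total batch = 515.1 g; LOI loss = 15.03 g; yield = 97.08%

The intermediate values are rounded off to 4 significant digits when displayed. Each numeric step holds full float precision at all times. Every reported figure includes exactly one rounding — the derived quantities are carried from the batch weights on 500.0 g of glass in full precision (LOI, glass mass, the yield, totals, the four compositions) as given in problem or answer.
The oxide mass targets at 500.0 g fused product:
  BaO: 9.715% × 500.0 = 48.58 g
  Al2O3: 15.74% × 500.0 = 78.70 g
  SiO2: 62.24% × 500.0 = 311.2 g
  ZrO2: 12.31% × 500.0 = 61.55 g
Balance tally, oxide-wise, given the weights on record, for the quoted basis mass (every target is met by its sum up to rounding of the answer):
  BaO: 62.64·0.7755 = 48.58 g (target 48.58 g)
  Al2O3: 282.7·0.003000 + 78.16·0.9960 = 78.70 g (target 78.70 g)
  SiO2: 282.7·0.9950 + 91.58·0.3269 = 311.2 g (target 311.2 g)
  ZrO2: 91.58·0.6721 = 61.55 g (target 61.55 g)
The glass-mass cross-check: Σ batch − LOI loss = 500.0 g (targets for the oxides total 500.0 g; with the basis standing at 500.0 g — rounding explains the deltas).
Batch grand total — Σ batch = 515.1 g; LOI loss = Σ batch·LOI = 15.03 g; yield: glass divided by total = 97.08%.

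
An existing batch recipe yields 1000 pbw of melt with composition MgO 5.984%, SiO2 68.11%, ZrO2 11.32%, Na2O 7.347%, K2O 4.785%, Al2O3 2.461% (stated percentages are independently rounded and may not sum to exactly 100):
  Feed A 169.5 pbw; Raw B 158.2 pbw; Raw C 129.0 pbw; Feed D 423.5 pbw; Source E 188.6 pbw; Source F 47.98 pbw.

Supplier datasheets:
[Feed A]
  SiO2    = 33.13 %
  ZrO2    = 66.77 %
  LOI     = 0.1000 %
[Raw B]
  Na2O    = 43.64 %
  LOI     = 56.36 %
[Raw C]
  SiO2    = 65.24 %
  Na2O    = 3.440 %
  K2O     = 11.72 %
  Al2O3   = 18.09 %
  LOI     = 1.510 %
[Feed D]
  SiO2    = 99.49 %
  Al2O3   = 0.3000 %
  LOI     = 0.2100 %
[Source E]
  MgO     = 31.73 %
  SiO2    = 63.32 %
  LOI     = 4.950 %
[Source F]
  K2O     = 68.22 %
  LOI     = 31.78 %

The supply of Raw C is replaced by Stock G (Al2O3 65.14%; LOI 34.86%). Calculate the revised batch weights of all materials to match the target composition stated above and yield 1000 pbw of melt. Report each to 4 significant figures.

Revised batch per 1000 pbw melt:
  Feed A: 169.5 pbw
  Raw B: 168.4 pbw
  Stock G: 35.44 pbw
  Feed D: 508.1 pbw
  Source E: 188.6 pbw
  Source F: 70.14 pbw
Total batch = 1140 pbw; LOI loss = 140.1 pbw

Rounding to four significant digits applies to every mid-chain value as shown — all internal work holds exact precision through the solve; each reported figure sees exactly one rounding; derived quantities are computed at full float precision (glass mass, the totals, yield, the six compositions, ignition loss) starting from the weights per 1000 pbw of glass, as quoted within the question or the answer.
Oxide mass targets, per 1000 pbw melt:
  MgO: 5.984% × 1000 = 59.84 pbw
  SiO2: 68.11% × 1000 = 681.1 pbw
  ZrO2: 11.32% × 1000 = 113.2 pbw
  Na2O: 7.347% × 1000 = 73.47 pbw
  K2O: 4.785% × 1000 = 47.85 pbw
  Al2O3: 2.461% × 1000 = 24.61 pbw
Verifying the oxide balance per the reported batch figures, per the basis as stated (oxide sums agree with the targets net of answer rounding effects):
  MgO: 188.6·0.3173 = 59.84 pbw (target 59.84 pbw)
  SiO2: 169.5·0.3313 + 508.1·0.9949 + 188.6·0.6332 = 681.1 pbw (target 681.1 pbw)
  ZrO2: 169.5·0.6677 = 113.2 pbw (target 113.2 pbw)
  Na2O: 168.4·0.4364 = 73.49 pbw (target 73.47 pbw)
  K2O: 70.14·0.6822 = 47.85 pbw (target 47.85 pbw)
  Al2O3: 35.44·0.6514 + 508.1·0.003000 = 24.61 pbw (target 24.61 pbw)
Glass-mass closure: the batch minus its LOI: 1000 pbw (the Σ of target masses is 1000 pbw; against the stated basis, 1000 pbw — differing by rounding only).
Batch grand total — Σ batch = 1140 pbw; the LOI term Σ batch·LOI equals 140.1 pbw; yield, glass over the total, = 87.71%.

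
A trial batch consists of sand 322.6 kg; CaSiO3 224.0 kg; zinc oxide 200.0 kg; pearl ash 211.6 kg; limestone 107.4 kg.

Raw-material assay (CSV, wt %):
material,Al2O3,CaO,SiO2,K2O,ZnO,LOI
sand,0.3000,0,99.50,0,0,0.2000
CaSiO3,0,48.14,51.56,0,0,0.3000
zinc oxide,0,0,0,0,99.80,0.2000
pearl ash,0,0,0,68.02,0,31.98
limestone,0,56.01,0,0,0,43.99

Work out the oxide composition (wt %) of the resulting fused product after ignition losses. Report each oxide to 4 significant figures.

In-progress results appear with 4-significant-digit rounding alongside each step; all internal work keeps exact precision at all times; exactly one rounding lands on every reported value. The derived quantities are rebuilt in exact precision (yield, net glass mass, ignition loss, five oxide percentages, the totals) using the weight values on 949.0 kg of glass as they appear in the problem or answer text.
Delivered oxide masses:
  Al2O3: 322.6·0.003000 = 0.9678 kg
  CaO: 224.0·0.4814 + 107.4·0.5601 = 168.0 kg
  SiO2: 322.6·0.9950 + 224.0·0.5156 = 436.5 kg
  K2O: 211.6·0.6802 = 143.9 kg
  ZnO: 200.0·0.9980 = 199.6 kg
LOI: 322.6·0.002000 + 224.0·0.003000 + 200.0·0.002000 + 211.6·0.3198 + 107.4·0.4399 = 116.6 kg
batch − LOI leaves glass = 1066 − 116.6 = 949.0 kg (= Σ oxide masses)
wt % = oxide mass / glass mass × 100

Glass mass = 949.0 kg (batch 1066 − LOI 116.6).
Composition: Al2O3 0.1020%, CaO 17.70%, SiO2 46.00%, K2O 15.17%, ZnO 21.03%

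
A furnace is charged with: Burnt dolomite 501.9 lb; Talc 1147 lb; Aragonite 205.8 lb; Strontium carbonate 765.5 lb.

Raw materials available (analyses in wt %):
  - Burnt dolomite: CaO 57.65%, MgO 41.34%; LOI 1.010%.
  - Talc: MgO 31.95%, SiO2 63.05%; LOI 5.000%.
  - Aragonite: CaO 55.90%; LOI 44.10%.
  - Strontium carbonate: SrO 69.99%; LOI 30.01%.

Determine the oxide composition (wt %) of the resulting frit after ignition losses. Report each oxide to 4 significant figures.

Every computation keeps exact precision from start to finish; mid-chain values are displayed, with 4-significant-figure rounding, within the worked lines — a single rounding finalizes every reported value — all derived quantities are rebuilt from the batch weights for 2237 lb of glass at full precision (yield, ignition loss, totals, the four compositions, net glass mass) exactly as shown in the question or the answer.
What the batch supplies per oxide:
  CaO: 501.9·0.5765 + 205.8·0.5590 = 404.4 lb
  SrO: 765.5·0.6999 = 535.8 lb
  MgO: 501.9·0.4134 + 1147·0.3195 = 574.0 lb
  SiO2: 1147·0.6305 = 723.2 lb
LOI: 501.9·0.01010 + 1147·0.05000 + 205.8·0.4410 + 765.5·0.3001 = 382.9 lb
Resulting glass, batch − LOI: 2620 − 382.9 = 2237 lb (equal to the oxide-mass sum)
percent by weight: oxide/glass ×100

Glass mass = 2237 lb (batch 2620 − LOI 382.9).
Composition: CaO 18.07%, SrO 23.95%, MgO 25.65%, SiO2 32.32%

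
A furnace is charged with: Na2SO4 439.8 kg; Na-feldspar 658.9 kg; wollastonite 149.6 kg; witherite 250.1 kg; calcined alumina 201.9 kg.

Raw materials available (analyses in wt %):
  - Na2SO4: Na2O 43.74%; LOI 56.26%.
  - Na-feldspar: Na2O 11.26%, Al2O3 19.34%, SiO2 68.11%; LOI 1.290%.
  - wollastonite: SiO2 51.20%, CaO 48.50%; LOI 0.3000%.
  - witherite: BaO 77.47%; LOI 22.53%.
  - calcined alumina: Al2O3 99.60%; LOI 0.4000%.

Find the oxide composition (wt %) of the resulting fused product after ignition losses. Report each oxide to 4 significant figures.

Glass mass = 1387 kg (batch 1700 − LOI 313.5).
Composition: Na2O 19.22%, Al2O3 23.69%, SiO2 37.88%, BaO 13.97%, CaO 5.232%

All arithmetic maintains full float precision at every stage; in-progress results are displayed rounded to 4 significant figures on the page — every reported figure takes a single rounding. The derived quantities are rebuilt at full float precision (the yield, LOI, totals, five oxide percentages, net glass mass) using the weight values for 1387 kg of glass as given in the problem or the answer.
Oxide masses out of the charge:
  Na2O: 439.8·0.4374 + 658.9·0.1126 = 266.6 kg
  Al2O3: 658.9·0.1934 + 201.9·0.9960 = 328.5 kg
  SiO2: 658.9·0.6811 + 149.6·0.5120 = 525.4 kg
  BaO: 250.1·0.7747 = 193.8 kg
  CaO: 149.6·0.4850 = 72.56 kg
LOI: 439.8·0.5626 + 658.9·0.01290 + 149.6·0.003000 + 250.1·0.2253 + 201.9·0.004000 = 313.5 kg
Glass mass = batch − LOI = 1700 − 313.5 = 1387 kg (the oxide masses sum to this)
wt % = oxide mass / glass mass × 100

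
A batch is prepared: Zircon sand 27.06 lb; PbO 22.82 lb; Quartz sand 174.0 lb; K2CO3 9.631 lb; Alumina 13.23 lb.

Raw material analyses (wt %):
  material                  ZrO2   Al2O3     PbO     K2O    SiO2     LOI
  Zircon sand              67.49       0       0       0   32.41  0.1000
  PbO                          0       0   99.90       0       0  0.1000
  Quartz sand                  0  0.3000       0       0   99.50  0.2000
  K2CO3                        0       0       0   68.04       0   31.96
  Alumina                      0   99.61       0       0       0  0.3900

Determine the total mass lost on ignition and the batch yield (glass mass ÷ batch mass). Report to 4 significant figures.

All internal work keeps exact precision through the solve — the intermediate values are displayed rounded off to 4 significant digits in the printout — every reported number takes just one rounding; all derived quantities, which include five oxide percentages, the totals, the yield, LOI, net glass mass, are rebuilt in exact precision, as given in the problem or the answer, from the weighed amounts at 243.2 lb of glass.
Ignition loss by material:
  Zircon sand: 27.06 × 0.001000 = 0.02706 lb
  PbO: 22.82 × 0.001000 = 0.02282 lb
  Quartz sand: 174.0 × 0.002000 = 0.3480 lb
  K2CO3: 9.631 × 0.3196 = 3.078 lb
  Alumina: 13.23 × 0.003900 = 0.05160 lb
Total LOI = 3.528 lb
Glass = batch − LOI = 246.7 − 3.528 = 243.2 lb

LOI loss = 3.528 lb; glass = 243.2 lb; yield = 98.57%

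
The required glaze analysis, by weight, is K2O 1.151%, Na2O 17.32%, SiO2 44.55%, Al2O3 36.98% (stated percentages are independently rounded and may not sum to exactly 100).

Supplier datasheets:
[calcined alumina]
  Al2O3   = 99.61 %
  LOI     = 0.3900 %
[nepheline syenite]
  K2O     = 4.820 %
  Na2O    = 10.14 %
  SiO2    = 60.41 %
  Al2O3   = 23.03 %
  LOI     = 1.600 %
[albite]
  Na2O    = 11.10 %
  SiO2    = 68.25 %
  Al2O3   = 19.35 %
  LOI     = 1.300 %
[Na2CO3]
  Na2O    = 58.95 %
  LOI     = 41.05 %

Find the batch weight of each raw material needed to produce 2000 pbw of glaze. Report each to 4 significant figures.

Batch per 2000 pbw glaze:
  calcined alumina: 460.6 pbw
  nepheline syenite: 477.6 pbw
  albite: 882.8 pbw
  Na2CO3: 339.2 pbw
Total batch = 2160 pbw; LOI loss = 160.2 pbw; yield = 92.59%

Each numeric step keeps full float precision at every stage; working values are printed (rounded to 4 significant figures) in the working; every reported number is rounded once only. Derived quantities, including net glass mass, LOI, the totals, the yield, four oxide percentages, are computed from the weighed amounts per 2000 pbw of glass in exact precision as set out in the question or the answer.
The oxide mass targets at 2000 pbw glaze:
  K2O: 1.151% × 2000 = 23.02 pbw
  Na2O: 17.32% × 2000 = 346.4 pbw
  SiO2: 44.55% × 2000 = 891.0 pbw
  Al2O3: 36.98% × 2000 = 739.6 pbw
Oxide-by-oxide audit working from each reported weight, for the quoted basis mass (sum by sum, the targets are met within answer rounding):
  K2O: 477.6·0.04820 = 23.02 pbw (target 23.02 pbw)
  Na2O: 477.6·0.1014 + 882.8·0.1110 + 339.2·0.5895 = 346.4 pbw (target 346.4 pbw)
  SiO2: 477.6·0.6041 + 882.8·0.6825 = 891.0 pbw (target 891.0 pbw)
  Al2O3: 460.6·0.9961 + 477.6·0.2303 + 882.8·0.1935 = 739.6 pbw (target 739.6 pbw)
Auditing the glass mass value: batch total minus LOI = 2000 pbw (targets for the oxides total 2000 pbw; versus the stated basis of 2000 pbw — rounding explains the deltas).
Adding the batch up: Σ batch = 2160 pbw; the LOI term Σ batch·LOI equals 160.2 pbw; glass ÷ batch gives a yield of 92.59%.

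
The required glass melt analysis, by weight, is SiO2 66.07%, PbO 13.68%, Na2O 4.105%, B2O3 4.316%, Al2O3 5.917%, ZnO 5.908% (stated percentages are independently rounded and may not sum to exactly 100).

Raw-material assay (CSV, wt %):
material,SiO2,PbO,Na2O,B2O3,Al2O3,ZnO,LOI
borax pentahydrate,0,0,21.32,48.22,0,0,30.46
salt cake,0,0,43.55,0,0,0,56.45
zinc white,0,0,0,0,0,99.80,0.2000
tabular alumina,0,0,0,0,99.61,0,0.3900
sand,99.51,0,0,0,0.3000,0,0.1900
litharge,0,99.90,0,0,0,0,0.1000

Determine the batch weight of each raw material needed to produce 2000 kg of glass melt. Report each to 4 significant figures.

Mid-chain values appear rounded to 4 significant digits in the printout. The working math holds exact precision in every operation — every reported figure is rounded exactly once. All derived quantities, which include net glass mass, ignition loss, totals, yield, six oxide percentages, are carried in full precision, as written in the problem or answer text, from the weighed amounts on 2000 kg of glass.
Target masses of each oxide per 2000 kg glass melt:
  SiO2: 66.07% × 2000 = 1321 kg
  PbO: 13.68% × 2000 = 273.6 kg
  Na2O: 4.105% × 2000 = 82.10 kg
  B2O3: 4.316% × 2000 = 86.32 kg
  Al2O3: 5.917% × 2000 = 118.3 kg
  ZnO: 5.908% × 2000 = 118.2 kg
Sums-versus-targets review from the weights as reported, per the basis as stated (target by target, the sums agree inside rounding margins):
  SiO2: 1328·0.9951 = 1321 kg (target 1321 kg)
  PbO: 273.9·0.9990 = 273.6 kg (target 273.6 kg)
  Na2O: 179.0·0.2132 + 100.9·0.4355 = 82.10 kg (target 82.10 kg)
  B2O3: 179.0·0.4822 = 86.31 kg (target 86.32 kg)
  Al2O3: 114.8·0.9961 + 1328·0.003000 = 118.3 kg (target 118.3 kg)
  ZnO: 118.4·0.9980 = 118.2 kg (target 118.2 kg)
Glass-mass bookkeeping: total batch − LOI = 2000 kg (summing oxide targets gives 2000 kg; against the stated basis, 2000 kg — any gap is answer rounding).
Summing the batch: Σ batch = 2115 kg; the LOI term Σ batch·LOI equals 115.0 kg; as yield: glass ÷ batch → 94.56%.

Batch per 2000 kg glass melt:
  borax pentahydrate: 179.0 kg
  salt cake: 100.9 kg
  zinc white: 118.4 kg
  tabular alumina: 114.8 kg
  sand: 1328 kg
  litharge: 273.9 kg
Total batch = 2115 kg; LOI loss = 115.0 kg; yield = 94.56%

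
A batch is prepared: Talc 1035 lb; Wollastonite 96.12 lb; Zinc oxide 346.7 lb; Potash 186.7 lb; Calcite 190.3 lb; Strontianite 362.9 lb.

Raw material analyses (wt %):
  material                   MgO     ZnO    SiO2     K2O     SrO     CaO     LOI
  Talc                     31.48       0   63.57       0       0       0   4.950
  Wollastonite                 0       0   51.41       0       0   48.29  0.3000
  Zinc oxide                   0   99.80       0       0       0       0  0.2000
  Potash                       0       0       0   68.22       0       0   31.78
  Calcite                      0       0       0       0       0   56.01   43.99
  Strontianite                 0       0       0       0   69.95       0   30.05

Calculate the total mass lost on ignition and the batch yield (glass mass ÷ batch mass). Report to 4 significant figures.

LOI loss = 304.3 lb; glass = 1913 lb; yield = 86.28%

Each numeric step holds full float precision in every operation. Intermediates are printed (rounded to four significant figures) on the page — every reported number includes exactly one rounding; derived quantities are computed from the weighed amounts on 1913 lb of glass in full precision (glass mass, LOI, totals, the six compositions, yield) exactly as shown in question or answer.
LOI of each material in turn:
  Talc: 1035 × 0.04950 = 51.23 lb
  Wollastonite: 96.12 × 0.003000 = 0.2884 lb
  Zinc oxide: 346.7 × 0.002000 = 0.6934 lb
  Potash: 186.7 × 0.3178 = 59.33 lb
  Calcite: 190.3 × 0.4399 = 83.71 lb
  Strontianite: 362.9 × 0.3005 = 109.1 lb
Total LOI = 304.3 lb
Glass = batch − LOI = 2218 − 304.3 = 1913 lb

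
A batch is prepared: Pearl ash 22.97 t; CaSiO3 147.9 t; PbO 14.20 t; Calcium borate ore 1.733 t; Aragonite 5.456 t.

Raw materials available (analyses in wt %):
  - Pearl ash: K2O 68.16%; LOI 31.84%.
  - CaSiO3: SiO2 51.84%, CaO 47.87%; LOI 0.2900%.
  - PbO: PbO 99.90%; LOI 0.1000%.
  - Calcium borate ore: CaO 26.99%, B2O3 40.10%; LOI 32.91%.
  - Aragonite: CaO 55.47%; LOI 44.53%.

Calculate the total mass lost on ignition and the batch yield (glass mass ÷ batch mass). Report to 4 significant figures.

LOI loss = 10.76 t; glass = 181.5 t; yield = 94.41%

Each numeric step runs at full precision from first step to last — in-progress results appear, rounded to four significant digits, between the steps; exactly one rounding goes into every reported result; derived quantities are rebuilt from the batch weights for 181.5 t of glass at full precision (yield, totals, the five compositions, LOI, glass mass) as given in question or answer.
Each material's LOI contribution:
  Pearl ash: 22.97 × 0.3184 = 7.314 t
  CaSiO3: 147.9 × 0.002900 = 0.4289 t
  PbO: 14.20 × 0.001000 = 0.01420 t
  Calcium borate ore: 1.733 × 0.3291 = 0.5703 t
  Aragonite: 5.456 × 0.4453 = 2.430 t
Total LOI = 10.76 t
Glass = batch − LOI = 192.3 − 10.76 = 181.5 t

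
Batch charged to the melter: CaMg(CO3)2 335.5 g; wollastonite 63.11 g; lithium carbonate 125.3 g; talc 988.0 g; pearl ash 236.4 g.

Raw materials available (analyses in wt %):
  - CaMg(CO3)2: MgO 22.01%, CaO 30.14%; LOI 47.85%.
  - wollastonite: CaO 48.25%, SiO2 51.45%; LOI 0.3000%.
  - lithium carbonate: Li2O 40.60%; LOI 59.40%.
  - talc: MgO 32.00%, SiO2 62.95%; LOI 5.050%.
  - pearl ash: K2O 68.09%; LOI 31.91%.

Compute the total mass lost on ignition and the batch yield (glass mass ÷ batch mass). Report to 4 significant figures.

The whole derivation maintains full float precision through the solve. Working values are shown, rounded to four significant digits, when written out — every reported number is rounded just once — derived quantities are re-derived in full precision (totals, yield, the five compositions, net glass mass, ignition loss) starting from the weights on 1388 g of glass, as they appear in the problem or the answer.
Loss on ignition, line by line:
  CaMg(CO3)2: 335.5 × 0.4785 = 160.5 g
  wollastonite: 63.11 × 0.003000 = 0.1893 g
  lithium carbonate: 125.3 × 0.5940 = 74.43 g
  talc: 988.0 × 0.05050 = 49.89 g
  pearl ash: 236.4 × 0.3191 = 75.44 g
Total LOI = 360.5 g
Glass = batch − LOI = 1748 − 360.5 = 1388 g

LOI loss = 360.5 g; glass = 1388 g; yield = 79.38%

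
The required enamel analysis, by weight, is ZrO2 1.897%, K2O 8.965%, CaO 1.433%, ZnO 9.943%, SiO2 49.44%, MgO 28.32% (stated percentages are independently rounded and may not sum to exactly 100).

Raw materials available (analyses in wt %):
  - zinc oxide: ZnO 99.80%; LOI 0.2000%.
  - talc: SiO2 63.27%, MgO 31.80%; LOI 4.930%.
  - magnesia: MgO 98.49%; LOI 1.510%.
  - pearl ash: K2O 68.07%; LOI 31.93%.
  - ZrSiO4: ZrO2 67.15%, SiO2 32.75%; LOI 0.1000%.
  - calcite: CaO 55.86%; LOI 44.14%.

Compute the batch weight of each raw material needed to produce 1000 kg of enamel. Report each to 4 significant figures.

The whole derivation runs at full float precision from first step to last; in-progress results are shown (rounded to four significant figures) when written out; each reported result includes exactly one rounding. The derived quantities (yield, the totals, six oxide percentages, glass mass, ignition loss) are carried at full precision using the weight values on 1000 kg of glass, as they appear in question or answer.
Target masses of each oxide per 1000 kg enamel:
  ZrO2: 1.897% × 1000 = 18.97 kg
  K2O: 8.965% × 1000 = 89.65 kg
  CaO: 1.433% × 1000 = 14.33 kg
  ZnO: 9.943% × 1000 = 99.43 kg
  SiO2: 49.44% × 1000 = 494.4 kg
  MgO: 28.32% × 1000 = 283.2 kg
A balance pass over the oxides, working from each reported weight, for the quoted basis mass (sums match the target masses up to rounding of the answer):
  ZrO2: 28.25·0.6715 = 18.97 kg (target 18.97 kg)
  K2O: 131.7·0.6807 = 89.65 kg (target 89.65 kg)
  CaO: 25.65·0.5586 = 14.33 kg (target 14.33 kg)
  ZnO: 99.63·0.9980 = 99.43 kg (target 99.43 kg)
  SiO2: 766.8·0.6327 + 28.25·0.3275 = 494.4 kg (target 494.4 kg)
  MgO: 766.8·0.3180 + 39.96·0.9849 = 283.2 kg (target 283.2 kg)
The glass-mass cross-check: net batch after ignition = 1000 kg (the Σ of target masses is 1000 kg; stated basis 1000 kg — deltas are rounding alone).
Batch grand total — Σ batch = 1092 kg; Σ batch·LOI gives LOI loss = 92.01 kg; yield = glass ÷ total batch = 91.57%.

Batch per 1000 kg enamel:
  zinc oxide: 99.63 kg
  talc: 766.8 kg
  magnesia: 39.96 kg
  pearl ash: 131.7 kg
  ZrSiO4: 28.25 kg
  calcite: 25.65 kg
Total batch = 1092 kg; LOI loss = 92.01 kg; yield = 91.57%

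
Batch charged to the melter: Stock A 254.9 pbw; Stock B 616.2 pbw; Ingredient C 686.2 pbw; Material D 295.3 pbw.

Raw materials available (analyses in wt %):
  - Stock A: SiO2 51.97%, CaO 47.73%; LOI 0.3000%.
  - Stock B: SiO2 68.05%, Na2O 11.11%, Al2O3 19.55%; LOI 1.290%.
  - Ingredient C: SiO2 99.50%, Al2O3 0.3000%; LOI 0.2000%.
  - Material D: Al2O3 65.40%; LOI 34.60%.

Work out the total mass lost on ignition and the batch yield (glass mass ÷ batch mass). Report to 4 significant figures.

The intermediate values appear, with 4-significant-figure rounding, as written; each numeric step maintains full float precision in every operation; a single rounding yields every reported figure; derived quantities (ignition loss, totals, the four compositions, yield, glass mass) are carried from the weighed amounts per 1740 pbw of glass at exact precision, precisely as stated by either problem or answer.
Ignition loss by material:
  Stock A: 254.9 × 0.003000 = 0.7647 pbw
  Stock B: 616.2 × 0.01290 = 7.949 pbw
  Ingredient C: 686.2 × 0.002000 = 1.372 pbw
  Material D: 295.3 × 0.3460 = 102.2 pbw
Total LOI = 112.3 pbw
Glass = batch − LOI = 1853 − 112.3 = 1740 pbw

LOI loss = 112.3 pbw; glass = 1740 pbw; yield = 93.94%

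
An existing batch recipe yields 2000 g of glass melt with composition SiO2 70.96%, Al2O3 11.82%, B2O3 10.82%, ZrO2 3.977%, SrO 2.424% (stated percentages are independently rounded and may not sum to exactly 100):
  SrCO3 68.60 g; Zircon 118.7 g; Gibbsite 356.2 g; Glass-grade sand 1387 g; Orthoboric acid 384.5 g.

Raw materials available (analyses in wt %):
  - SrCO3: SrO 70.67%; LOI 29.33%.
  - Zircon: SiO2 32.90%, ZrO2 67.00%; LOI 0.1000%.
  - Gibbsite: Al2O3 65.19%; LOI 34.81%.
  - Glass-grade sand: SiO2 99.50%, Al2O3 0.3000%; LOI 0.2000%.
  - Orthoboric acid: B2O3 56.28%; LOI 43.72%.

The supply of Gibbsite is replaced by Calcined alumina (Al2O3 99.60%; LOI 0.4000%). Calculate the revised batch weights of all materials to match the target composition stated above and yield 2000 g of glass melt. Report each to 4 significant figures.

Revised batch per 2000 g glass melt:
  SrCO3: 68.60 g
  Zircon: 118.7 g
  Calcined alumina: 233.2 g
  Glass-grade sand: 1387 g
  Orthoboric acid: 384.5 g
Total batch = 2192 g; LOI loss = 192.0 g

Working values appear, rounded to four significant figures, when written out. Full float precision is kept throughout — each reported value includes exactly one rounding; the derived quantities, including totals, five oxide percentages, yield, ignition loss, net glass mass, are recomputed starting from the weights on 2000 g of glass at full float precision as they appear in the problem or the answer.
Per-oxide target masses for 2000 g glass melt:
  SiO2: 70.96% × 2000 = 1419 g
  Al2O3: 11.82% × 2000 = 236.4 g
  B2O3: 10.82% × 2000 = 216.4 g
  ZrO2: 3.977% × 2000 = 79.54 g
  SrO: 2.424% × 2000 = 48.48 g
A balance pass over the oxides, given the weights on record, for the quoted basis mass (summed amounts equal target values within answer rounding):
  SiO2: 118.7·0.3290 + 1387·0.9950 = 1419 g (target 1419 g)
  Al2O3: 233.2·0.9960 + 1387·0.003000 = 236.4 g (target 236.4 g)
  B2O3: 384.5·0.5628 = 216.4 g (target 216.4 g)
  ZrO2: 118.7·0.6700 = 79.53 g (target 79.54 g)
  SrO: 68.60·0.7067 = 48.48 g (target 48.48 g)
Glass-mass bookkeeping: Σ batch − LOI loss = 2000 g (targets for the oxides total 2000 g; against the stated basis, 2000 g — a pure rounding effect).
Total batch = Σ batch = 2192 g; ignition loss, Σ(batch × LOI) = 192.0 g; the yield ratio, glass ÷ batch: 91.24%.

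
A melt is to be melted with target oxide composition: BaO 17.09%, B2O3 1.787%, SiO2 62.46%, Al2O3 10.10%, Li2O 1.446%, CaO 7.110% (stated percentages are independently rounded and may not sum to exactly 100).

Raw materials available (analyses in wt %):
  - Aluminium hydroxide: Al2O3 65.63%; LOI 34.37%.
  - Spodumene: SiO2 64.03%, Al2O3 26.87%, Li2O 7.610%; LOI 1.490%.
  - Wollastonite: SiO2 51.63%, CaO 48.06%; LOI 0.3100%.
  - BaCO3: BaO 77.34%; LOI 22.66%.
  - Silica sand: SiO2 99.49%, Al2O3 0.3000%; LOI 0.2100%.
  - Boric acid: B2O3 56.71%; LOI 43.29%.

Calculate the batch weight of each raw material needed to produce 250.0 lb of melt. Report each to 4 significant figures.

All arithmetic keeps full precision through the solve. Rounding to four significant figures applies to every mid-chain value as displayed — every reported number is rounded just once; the derived quantities are recomputed starting from the weights at 250.0 lb of glass at full precision (the yield, net glass mass, the totals, LOI, six oxide percentages), precisely as stated by the problem or the answer.
The oxide mass targets at 250.0 lb melt:
  BaO: 17.09% × 250.0 = 42.72 lb
  B2O3: 1.787% × 250.0 = 4.468 lb
  SiO2: 62.46% × 250.0 = 156.2 lb
  Al2O3: 10.10% × 250.0 = 25.25 lb
  Li2O: 1.446% × 250.0 = 3.615 lb
  CaO: 7.110% × 250.0 = 17.77 lb
Per-oxide balance check applying the batch weights above, per the basis as stated (every target is met by its sum up to rounding of the answer):
  BaO: 55.24·0.7734 = 42.72 lb (target 42.72 lb)
  B2O3: 7.878·0.5671 = 4.468 lb (target 4.468 lb)
  SiO2: 47.50·0.6403 + 36.99·0.5163 + 107.2·0.9949 = 156.2 lb (target 156.2 lb)
  Al2O3: 18.53·0.6563 + 47.50·0.2687 + 107.2·0.003000 = 25.25 lb (target 25.25 lb)
  Li2O: 47.50·0.07610 = 3.615 lb (target 3.615 lb)
  CaO: 36.99·0.4806 = 17.78 lb (target 17.77 lb)
Glass-mass bookkeeping: batch Σ − ignition loss = 250.0 lb (per-oxide target masses sum to 250.0 lb; basis as stated: 250.0 lb — any gap is answer rounding).
Summing the batch: Σ batch = 273.3 lb; LOI removed, Σ of batch·LOI: 23.34 lb; yield: glass divided by total = 91.46%.

Batch per 250.0 lb melt:
  Aluminium hydroxide: 18.53 lb
  Spodumene: 47.50 lb
  Wollastonite: 36.99 lb
  BaCO3: 55.24 lb
  Silica sand: 107.2 lb
  Boric acid: 7.878 lb
Total batch = 273.3 lb; LOI loss = 23.34 lb; yield = 91.46%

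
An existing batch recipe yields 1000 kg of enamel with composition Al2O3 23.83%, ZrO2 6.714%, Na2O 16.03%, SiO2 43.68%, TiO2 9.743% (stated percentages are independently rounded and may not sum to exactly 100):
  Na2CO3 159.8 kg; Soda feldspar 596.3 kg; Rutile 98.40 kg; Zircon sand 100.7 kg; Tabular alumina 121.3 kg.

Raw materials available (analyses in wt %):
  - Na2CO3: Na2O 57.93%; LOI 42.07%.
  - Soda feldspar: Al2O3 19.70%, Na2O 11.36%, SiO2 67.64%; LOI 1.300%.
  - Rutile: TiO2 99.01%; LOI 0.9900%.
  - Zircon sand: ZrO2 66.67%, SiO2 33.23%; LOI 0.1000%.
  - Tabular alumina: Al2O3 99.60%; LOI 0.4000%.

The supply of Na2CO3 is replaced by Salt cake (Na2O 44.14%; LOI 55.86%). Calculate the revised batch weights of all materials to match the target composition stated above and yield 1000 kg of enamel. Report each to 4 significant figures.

Values along the way are shown rounded to four significant digits at each printed step — each numeric step maintains full precision in all steps — every reported value receives exactly one rounding. Derived quantities (glass mass, yield, LOI, the five compositions, the totals) are rebuilt using the weight values on 1000 kg of glass in full float precision exactly as shown in problem or answer.
Oxide mass targets, per 1000 kg enamel:
  Al2O3: 23.83% × 1000 = 238.3 kg
  ZrO2: 6.714% × 1000 = 67.14 kg
  Na2O: 16.03% × 1000 = 160.3 kg
  SiO2: 43.68% × 1000 = 436.8 kg
  TiO2: 9.743% × 1000 = 97.43 kg
Per-oxide balance check per the reported batch figures, on the stated basis (oxide sums agree with the targets up to rounding of the answer):
  Al2O3: 596.3·0.1970 + 121.3·0.9960 = 238.3 kg (target 238.3 kg)
  ZrO2: 100.7·0.6667 = 67.14 kg (target 67.14 kg)
  Na2O: 209.7·0.4414 + 596.3·0.1136 = 160.3 kg (target 160.3 kg)
  SiO2: 596.3·0.6764 + 100.7·0.3323 = 436.8 kg (target 436.8 kg)
  TiO2: 98.40·0.9901 = 97.43 kg (target 97.43 kg)
Consistency of the glass mass: whole batch net of LOI = 999.9 kg (the Σ of target masses is 1000 kg; the stated basis being 1000 kg — rounding explains the deltas).
Batch total: Σ batch = 1126 kg; LOI removed, Σ of batch·LOI: 126.5 kg; yield: glass divided by total = 88.77%.

Revised batch per 1000 kg enamel:
  Salt cake: 209.7 kg
  Soda feldspar: 596.3 kg
  Rutile: 98.40 kg
  Zircon sand: 100.7 kg
  Tabular alumina: 121.3 kg
Total batch = 1126 kg; LOI loss = 126.5 kg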